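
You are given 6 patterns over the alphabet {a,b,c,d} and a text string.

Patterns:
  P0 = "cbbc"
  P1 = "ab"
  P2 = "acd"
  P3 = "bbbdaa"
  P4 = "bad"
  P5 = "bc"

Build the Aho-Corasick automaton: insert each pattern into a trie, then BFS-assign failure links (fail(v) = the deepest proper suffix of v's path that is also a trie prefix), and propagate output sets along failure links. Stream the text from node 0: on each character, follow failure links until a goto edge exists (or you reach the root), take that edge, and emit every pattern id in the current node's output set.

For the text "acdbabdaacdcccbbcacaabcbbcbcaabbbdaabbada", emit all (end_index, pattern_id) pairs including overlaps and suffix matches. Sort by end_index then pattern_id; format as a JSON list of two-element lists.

Build automaton:
Trie (insert patterns):
  n0 'ε': a→5 b→9 c→1
  n1 'c': b→2
  n2 'cb': b→3
  n3 'cbb': c→4
  n4 'cbbc': ·  [P0 ends]
  n5 'a': b→6 c→7
  n6 'ab': ·  [P1 ends]
  n7 'ac': d→8
  n8 'acd': ·  [P2 ends]
  n9 'b': a→15 b→10 c→17
  n10 'bb': b→11
  n11 'bbb': d→12
  n12 'bbbd': a→13
  n13 'bbbda': a→14
  n14 'bbbdaa': ·  [P3 ends]
  n15 'ba': d→16
  n16 'bad': ·  [P4 ends]
  n17 'bc': ·  [P5 ends]

BFS fail/out derivation:
  fail(1) 'c': from fail(0)=0 chase 'c': 0 ⇒ 0;  out=∅∪out(0)=∅
  fail(5) 'a': from fail(0)=0 chase 'a': 0 ⇒ 0;  out=∅∪out(0)=∅
  fail(9) 'b': from fail(0)=0 chase 'b': 0 ⇒ 0;  out=∅∪out(0)=∅
  fail(2) 'cb': from fail(1)=0 chase 'b': 0 ⇒ 9;  out=∅∪out(9)=∅
  fail(6) 'ab': from fail(5)=0 chase 'b': 0 ⇒ 9;  out={1}∪out(9)={1}
  fail(7) 'ac': from fail(5)=0 chase 'c': 0 ⇒ 1;  out=∅∪out(1)=∅
  fail(10) 'bb': from fail(9)=0 chase 'b': 0 ⇒ 9;  out=∅∪out(9)=∅
  fail(15) 'ba': from fail(9)=0 chase 'a': 0 ⇒ 5;  out=∅∪out(5)=∅
  fail(17) 'bc': from fail(9)=0 chase 'c': 0 ⇒ 1;  out={5}∪out(1)={5}
  fail(3) 'cbb': from fail(2)=9 chase 'b': 9 ⇒ 10;  out=∅∪out(10)=∅
  fail(8) 'acd': from fail(7)=1 chase 'd': 1→0 ⇒ 0;  out={2}∪out(0)={2}
  fail(11) 'bbb': from fail(10)=9 chase 'b': 9 ⇒ 10;  out=∅∪out(10)=∅
  fail(16) 'bad': from fail(15)=5 chase 'd': 5→0 ⇒ 0;  out={4}∪out(0)={4}
  fail(4) 'cbbc': from fail(3)=10 chase 'c': 10→9 ⇒ 17;  out={0}∪out(17)={0,5}
  fail(12) 'bbbd': from fail(11)=10 chase 'd': 10→9→0 ⇒ 0;  out=∅∪out(0)=∅
  fail(13) 'bbbda': from fail(12)=0 chase 'a': 0 ⇒ 5;  out=∅∪out(5)=∅
  fail(14) 'bbbdaa': from fail(13)=5 chase 'a': 5→0 ⇒ 5;  out={3}∪out(5)={3}

Text stream:
pos 0 'a': at 5
pos 1 'c': at 7
pos 2 'd': at 8  → match P2@[0:2]
pos 3 'b': at 9 ·f
pos 4 'a': at 15
pos 5 'b': at 6 ·f  → match P1@[4:5]
pos 6 'd': at 0 ·f
pos 7 'a': at 5
pos 8 'a': at 5 ·f
pos 9 'c': at 7
pos 10 'd': at 8  → match P2@[8:10]
pos 11 'c': at 1 ·f
pos 12 'c': at 1 ·f
pos 13 'c': at 1 ·f
pos 14 'b': at 2
pos 15 'b': at 3
pos 16 'c': at 4  → match P0@[13:16],P5@[15:16]
pos 17 'a': at 5 ·f
pos 18 'c': at 7
pos 19 'a': at 5 ·f
pos 20 'a': at 5 ·f
pos 21 'b': at 6  → match P1@[20:21]
pos 22 'c': at 17 ·f  → match P5@[21:22]
pos 23 'b': at 2 ·f
pos 24 'b': at 3
pos 25 'c': at 4  → match P0@[22:25],P5@[24:25]
pos 26 'b': at 2 ·f
pos 27 'c': at 17 ·f  → match P5@[26:27]
pos 28 'a': at 5 ·f
pos 29 'a': at 5 ·f
pos 30 'b': at 6  → match P1@[29:30]
pos 31 'b': at 10 ·f
pos 32 'b': at 11
pos 33 'd': at 12
pos 34 'a': at 13
pos 35 'a': at 14  → match P3@[30:35]
pos 36 'b': at 6 ·f  → match P1@[35:36]
pos 37 'b': at 10 ·f
pos 38 'a': at 15 ·f
pos 39 'd': at 16  → match P4@[37:39]
pos 40 'a': at 5 ·f

All matches (sorted): [[2,2],[5,1],[10,2],[16,0],[16,5],[21,1],[22,5],[25,0],[25,5],[27,5],[30,1],[35,3],[36,1],[39,4]]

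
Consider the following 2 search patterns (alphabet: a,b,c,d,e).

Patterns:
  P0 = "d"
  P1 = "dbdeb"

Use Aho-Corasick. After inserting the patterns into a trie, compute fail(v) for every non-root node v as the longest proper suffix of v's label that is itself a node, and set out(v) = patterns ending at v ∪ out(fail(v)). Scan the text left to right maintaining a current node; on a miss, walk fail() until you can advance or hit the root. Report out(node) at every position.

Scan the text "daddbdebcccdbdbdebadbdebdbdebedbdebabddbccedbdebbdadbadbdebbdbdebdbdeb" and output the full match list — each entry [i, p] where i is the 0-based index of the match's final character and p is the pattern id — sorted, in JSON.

Build:
Trie nodes:
  n0 'ε': d→1
  n1 'd': b→2  ←P0
  n2 'db': d→3
  n3 'dbd': e→4
  n4 'dbde': b→5
  n5 'dbdeb': ·  ←P1

BFS fail/out derivation:
  n1('d'): parent n0 fail=0; on 'd' 0 → fail=0;  out {0}∪∅={0}
  n2('db'): parent n1 fail=0; on 'b' 0 → fail=0;  out ∅∪∅=∅
  n3('dbd'): parent n2 fail=0; on 'd' 0 → fail=1;  out ∅∪{0}={0}
  n4('dbde'): parent n3 fail=1; on 'e' 1→0 → fail=0;  out ∅∪∅=∅
  n5('dbdeb'): parent n4 fail=0; on 'b' 0 → fail=0;  out {1}∪∅={1}

Text stream:
i=0 'd': node 0→1  → match P0@[0:0]
i=1 'a': node 1→0 (via fail)
i=2 'd': node 0→1  → match P0@[2:2]
i=3 'd': node 1→1 (via fail)  → match P0@[3:3]
i=4 'b': node 1→2
i=5 'd': node 2→3  → match P0@[5:5]
i=6 'e': node 3→4
i=7 'b': node 4→5  → match P1@[3:7]
i=8 'c': node 5→0 (via fail)
i=9 'c': node 0→0
i=10 'c': node 0→0
i=11 'd': node 0→1  → match P0@[11:11]
i=12 'b': node 1→2
i=13 'd': node 2→3  → match P0@[13:13]
i=14 'b': node 3→2 (via fail)
i=15 'd': node 2→3  → match P0@[15:15]
i=16 'e': node 3→4
i=17 'b': node 4→5  → match P1@[13:17]
i=18 'a': node 5→0 (via fail)
i=19 'd': node 0→1  → match P0@[19:19]
i=20 'b': node 1→2
i=21 'd': node 2→3  → match P0@[21:21]
i=22 'e': node 3→4
i=23 'b': node 4→5  → match P1@[19:23]
i=24 'd': node 5→1 (via fail)  → match P0@[24:24]
i=25 'b': node 1→2
i=26 'd': node 2→3  → match P0@[26:26]
i=27 'e': node 3→4
i=28 'b': node 4→5  → match P1@[24:28]
i=29 'e': node 5→0 (via fail)
i=30 'd': node 0→1  → match P0@[30:30]
i=31 'b': node 1→2
i=32 'd': node 2→3  → match P0@[32:32]
i=33 'e': node 3→4
i=34 'b': node 4→5  → match P1@[30:34]
i=35 'a': node 5→0 (via fail)
i=36 'b': node 0→0
i=37 'd': node 0→1  → match P0@[37:37]
i=38 'd': node 1→1 (via fail)  → match P0@[38:38]
i=39 'b': node 1→2
i=40 'c': node 2→0 (via fail)
i=41 'c': node 0→0
i=42 'e': node 0→0
i=43 'd': node 0→1  → match P0@[43:43]
i=44 'b': node 1→2
i=45 'd': node 2→3  → match P0@[45:45]
i=46 'e': node 3→4
i=47 'b': node 4→5  → match P1@[43:47]
i=48 'b': node 5→0 (via fail)
i=49 'd': node 0→1  → match P0@[49:49]
i=50 'a': node 1→0 (via fail)
i=51 'd': node 0→1  → match P0@[51:51]
i=52 'b': node 1→2
i=53 'a': node 2→0 (via fail)
i=54 'd': node 0→1  → match P0@[54:54]
i=55 'b': node 1→2
i=56 'd': node 2→3  → match P0@[56:56]
i=57 'e': node 3→4
i=58 'b': node 4→5  → match P1@[54:58]
i=59 'b': node 5→0 (via fail)
i=60 'd': node 0→1  → match P0@[60:60]
i=61 'b': node 1→2
i=62 'd': node 2→3  → match P0@[62:62]
i=63 'e': node 3→4
i=64 'b': node 4→5  → match P1@[60:64]
i=65 'd': node 5→1 (via fail)  → match P0@[65:65]
i=66 'b': node 1→2
i=67 'd': node 2→3  → match P0@[67:67]
i=68 'e': node 3→4
i=69 'b': node 4→5  → match P1@[65:69]

All matches (sorted): [[0,0],[2,0],[3,0],[5,0],[7,1],[11,0],[13,0],[15,0],[17,1],[19,0],[21,0],[23,1],[24,0],[26,0],[28,1],[30,0],[32,0],[34,1],[37,0],[38,0],[43,0],[45,0],[47,1],[49,0],[51,0],[54,0],[56,0],[58,1],[60,0],[62,0],[64,1],[65,0],[67,0],[69,1]]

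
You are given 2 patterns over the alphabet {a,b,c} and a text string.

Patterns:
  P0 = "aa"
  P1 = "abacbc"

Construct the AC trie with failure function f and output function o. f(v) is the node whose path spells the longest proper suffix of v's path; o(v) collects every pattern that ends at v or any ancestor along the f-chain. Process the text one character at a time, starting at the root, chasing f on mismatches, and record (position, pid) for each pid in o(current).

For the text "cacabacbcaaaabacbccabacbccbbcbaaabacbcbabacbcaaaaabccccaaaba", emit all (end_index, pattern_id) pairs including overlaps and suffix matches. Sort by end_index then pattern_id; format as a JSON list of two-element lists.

Build:
Trie nodes:
  n0 'ε': a→1
  n1 'a': a→2 b→3
  n2 'aa': ·  ←P0
  n3 'ab': a→4
  n4 'aba': c→5
  n5 'abac': b→6
  n6 'abacb': c→7
  n7 'abacbc': ·  ←P1

BFS fail/out derivation:
  n1('a'): parent n0 fail=0; on 'a' 0 → fail=0;  out ∅∪∅=∅
  n2('aa'): parent n1 fail=0; on 'a' 0 → fail=1;  out {0}∪∅={0}
  n3('ab'): parent n1 fail=0; on 'b' 0 → fail=0;  out ∅∪∅=∅
  n4('aba'): parent n3 fail=0; on 'a' 0 → fail=1;  out ∅∪∅=∅
  n5('abac'): parent n4 fail=1; on 'c' 1→0 → fail=0;  out ∅∪∅=∅
  n6('abacb'): parent n5 fail=0; on 'b' 0 → fail=0;  out ∅∪∅=∅
  n7('abacbc'): parent n6 fail=0; on 'c' 0 → fail=0;  out {1}∪∅={1}

Run:
pos 0 'c': at 0
pos 1 'a': at 1
pos 2 'c': at 0 ·f
pos 3 'a': at 1
pos 4 'b': at 3
pos 5 'a': at 4
pos 6 'c': at 5
pos 7 'b': at 6
pos 8 'c': at 7  ** P1@[3:8]
pos 9 'a': at 1 ·f
pos 10 'a': at 2  ** P0@[9:10]
pos 11 'a': at 2 ·f  ** P0@[10:11]
pos 12 'a': at 2 ·f  ** P0@[11:12]
pos 13 'b': at 3 ·f
pos 14 'a': at 4
pos 15 'c': at 5
pos 16 'b': at 6
pos 17 'c': at 7  ** P1@[12:17]
pos 18 'c': at 0 ·f
pos 19 'a': at 1
pos 20 'b': at 3
pos 21 'a': at 4
pos 22 'c': at 5
pos 23 'b': at 6
pos 24 'c': at 7  ** P1@[19:24]
pos 25 'c': at 0 ·f
pos 26 'b': at 0
pos 27 'b': at 0
pos 28 'c': at 0
pos 29 'b': at 0
pos 30 'a': at 1
pos 31 'a': at 2  ** P0@[30:31]
pos 32 'a': at 2 ·f  ** P0@[31:32]
pos 33 'b': at 3 ·f
pos 34 'a': at 4
pos 35 'c': at 5
pos 36 'b': at 6
pos 37 'c': at 7  ** P1@[32:37]
pos 38 'b': at 0 ·f
pos 39 'a': at 1
pos 40 'b': at 3
pos 41 'a': at 4
pos 42 'c': at 5
pos 43 'b': at 6
pos 44 'c': at 7  ** P1@[39:44]
pos 45 'a': at 1 ·f
pos 46 'a': at 2  ** P0@[45:46]
pos 47 'a': at 2 ·f  ** P0@[46:47]
pos 48 'a': at 2 ·f  ** P0@[47:48]
pos 49 'a': at 2 ·f  ** P0@[48:49]
pos 50 'b': at 3 ·f
pos 51 'c': at 0 ·f
pos 52 'c': at 0
pos 53 'c': at 0
pos 54 'c': at 0
pos 55 'a': at 1
pos 56 'a': at 2  ** P0@[55:56]
pos 57 'a': at 2 ·f  ** P0@[56:57]
pos 58 'b': at 3 ·f
pos 59 'a': at 4

Matches: [[8,1],[10,0],[11,0],[12,0],[17,1],[24,1],[31,0],[32,0],[37,1],[44,1],[46,0],[47,0],[48,0],[49,0],[56,0],[57,0]]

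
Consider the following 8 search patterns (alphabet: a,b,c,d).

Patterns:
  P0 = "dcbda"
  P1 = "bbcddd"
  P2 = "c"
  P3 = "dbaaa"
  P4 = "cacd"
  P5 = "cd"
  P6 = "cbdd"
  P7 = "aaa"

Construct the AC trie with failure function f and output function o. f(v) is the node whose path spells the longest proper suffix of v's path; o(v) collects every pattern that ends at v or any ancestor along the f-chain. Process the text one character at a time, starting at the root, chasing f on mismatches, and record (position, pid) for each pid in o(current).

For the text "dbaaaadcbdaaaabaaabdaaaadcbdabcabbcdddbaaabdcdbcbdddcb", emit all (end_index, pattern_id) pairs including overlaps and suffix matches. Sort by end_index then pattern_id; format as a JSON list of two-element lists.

Build automaton:
Trie nodes:
  n0 'ε': a→24 b→6 c→12 d→1
  n1 'd': b→13 c→2
  n2 'dc': b→3
  n3 'dcb': d→4
  n4 'dcbd': a→5
  n5 'dcbda': ·  [P0 ends]
  n6 'b': b→7
  n7 'bb': c→8
  n8 'bbc': d→9
  n9 'bbcd': d→10
  n10 'bbcdd': d→11
  n11 'bbcddd': ·  [P1 ends]
  n12 'c': a→17 b→21 d→20  [P2 ends]
  n13 'db': a→14
  n14 'dba': a→15
  n15 'dbaa': a→16
  n16 'dbaaa': ·  [P3 ends]
  n17 'ca': c→18
  n18 'cac': d→19
  n19 'cacd': ·  [P4 ends]
  n20 'cd': ·  [P5 ends]
  n21 'cb': d→22
  n22 'cbd': d→23
  n23 'cbdd': ·  [P6 ends]
  n24 'a': a→25
  n25 'aa': a→26
  n26 'aaa': ·  [P7 ends]

Failure links (BFS by depth):
  fail(1) 'd': from fail(0)=0 chase 'd': 0 ⇒ 0;  out=∅∪out(0)=∅
  fail(6) 'b': from fail(0)=0 chase 'b': 0 ⇒ 0;  out=∅∪out(0)=∅
  fail(12) 'c': from fail(0)=0 chase 'c': 0 ⇒ 0;  out={2}∪out(0)={2}
  fail(24) 'a': from fail(0)=0 chase 'a': 0 ⇒ 0;  out=∅∪out(0)=∅
  fail(2) 'dc': from fail(1)=0 chase 'c': 0 ⇒ 12;  out=∅∪out(12)={2}
  fail(7) 'bb': from fail(6)=0 chase 'b': 0 ⇒ 6;  out=∅∪out(6)=∅
  fail(13) 'db': from fail(1)=0 chase 'b': 0 ⇒ 6;  out=∅∪out(6)=∅
  fail(17) 'ca': from fail(12)=0 chase 'a': 0 ⇒ 24;  out=∅∪out(24)=∅
  fail(20) 'cd': from fail(12)=0 chase 'd': 0 ⇒ 1;  out={5}∪out(1)={5}
  fail(21) 'cb': from fail(12)=0 chase 'b': 0 ⇒ 6;  out=∅∪out(6)=∅
  fail(25) 'aa': from fail(24)=0 chase 'a': 0 ⇒ 24;  out=∅∪out(24)=∅
  fail(3) 'dcb': from fail(2)=12 chase 'b': 12 ⇒ 21;  out=∅∪out(21)=∅
  fail(8) 'bbc': from fail(7)=6 chase 'c': 6→0 ⇒ 12;  out=∅∪out(12)={2}
  fail(14) 'dba': from fail(13)=6 chase 'a': 6→0 ⇒ 24;  out=∅∪out(24)=∅
  fail(18) 'cac': from fail(17)=24 chase 'c': 24→0 ⇒ 12;  out=∅∪out(12)={2}
  fail(22) 'cbd': from fail(21)=6 chase 'd': 6→0 ⇒ 1;  out=∅∪out(1)=∅
  fail(26) 'aaa': from fail(25)=24 chase 'a': 24 ⇒ 25;  out={7}∪out(25)={7}
  fail(4) 'dcbd': from fail(3)=21 chase 'd': 21 ⇒ 22;  out=∅∪out(22)=∅
  fail(9) 'bbcd': from fail(8)=12 chase 'd': 12 ⇒ 20;  out=∅∪out(20)={5}
  fail(15) 'dbaa': from fail(14)=24 chase 'a': 24 ⇒ 25;  out=∅∪out(25)=∅
  fail(19) 'cacd': from fail(18)=12 chase 'd': 12 ⇒ 20;  out={4}∪out(20)={4,5}
  fail(23) 'cbdd': from fail(22)=1 chase 'd': 1→0 ⇒ 1;  out={6}∪out(1)={6}
  fail(5) 'dcbda': from fail(4)=22 chase 'a': 22→1→0 ⇒ 24;  out={0}∪out(24)={0}
  fail(10) 'bbcdd': from fail(9)=20 chase 'd': 20→1→0 ⇒ 1;  out=∅∪out(1)=∅
  fail(16) 'dbaaa': from fail(15)=25 chase 'a': 25 ⇒ 26;  out={3}∪out(26)={3,7}
  fail(11) 'bbcddd': from fail(10)=1 chase 'd': 1→0 ⇒ 1;  out={1}∪out(1)={1}

Scan:
[0] read 'd'  n0⇒n1
[1] read 'b'  n1⇒n13
[2] read 'a'  n13⇒n14
[3] read 'a'  n14⇒n15
[4] read 'a'  n15⇒n16  → match P3@[0:4],P7@[2:4]
[5] read 'a'  n16⇒n26 ·f  → match P7@[3:5]
[6] read 'd'  n26⇒n1 ·f
[7] read 'c'  n1⇒n2  → match P2@[7:7]
[8] read 'b'  n2⇒n3
[9] read 'd'  n3⇒n4
[10] read 'a'  n4⇒n5  → match P0@[6:10]
[11] read 'a'  n5⇒n25 ·f
[12] read 'a'  n25⇒n26  → match P7@[10:12]
[13] read 'a'  n26⇒n26 ·f  → match P7@[11:13]
[14] read 'b'  n26⇒n6 ·f
[15] read 'a'  n6⇒n24 ·f
[16] read 'a'  n24⇒n25
[17] read 'a'  n25⇒n26  → match P7@[15:17]
[18] read 'b'  n26⇒n6 ·f
[19] read 'd'  n6⇒n1 ·f
[20] read 'a'  n1⇒n24 ·f
[21] read 'a'  n24⇒n25
[22] read 'a'  n25⇒n26  → match P7@[20:22]
[23] read 'a'  n26⇒n26 ·f  → match P7@[21:23]
[24] read 'd'  n26⇒n1 ·f
[25] read 'c'  n1⇒n2  → match P2@[25:25]
[26] read 'b'  n2⇒n3
[27] read 'd'  n3⇒n4
[28] read 'a'  n4⇒n5  → match P0@[24:28]
[29] read 'b'  n5⇒n6 ·f
[30] read 'c'  n6⇒n12 ·f  → match P2@[30:30]
[31] read 'a'  n12⇒n17
[32] read 'b'  n17⇒n6 ·f
[33] read 'b'  n6⇒n7
[34] read 'c'  n7⇒n8  → match P2@[34:34]
[35] read 'd'  n8⇒n9  → match P5@[34:35]
[36] read 'd'  n9⇒n10
[37] read 'd'  n10⇒n11  → match P1@[32:37]
[38] read 'b'  n11⇒n13 ·f
[39] read 'a'  n13⇒n14
[40] read 'a'  n14⇒n15
[41] read 'a'  n15⇒n16  → match P3@[37:41],P7@[39:41]
[42] read 'b'  n16⇒n6 ·f
[43] read 'd'  n6⇒n1 ·f
[44] read 'c'  n1⇒n2  → match P2@[44:44]
[45] read 'd'  n2⇒n20 ·f  → match P5@[44:45]
[46] read 'b'  n20⇒n13 ·f
[47] read 'c'  n13⇒n12 ·f  → match P2@[47:47]
[48] read 'b'  n12⇒n21
[49] read 'd'  n21⇒n22
[50] read 'd'  n22⇒n23  → match P6@[47:50]
[51] read 'd'  n23⇒n1 ·f
[52] read 'c'  n1⇒n2  → match P2@[52:52]
[53] read 'b'  n2⇒n3

Result: [[4,3],[4,7],[5,7],[7,2],[10,0],[12,7],[13,7],[17,7],[22,7],[23,7],[25,2],[28,0],[30,2],[34,2],[35,5],[37,1],[41,3],[41,7],[44,2],[45,5],[47,2],[50,6],[52,2]]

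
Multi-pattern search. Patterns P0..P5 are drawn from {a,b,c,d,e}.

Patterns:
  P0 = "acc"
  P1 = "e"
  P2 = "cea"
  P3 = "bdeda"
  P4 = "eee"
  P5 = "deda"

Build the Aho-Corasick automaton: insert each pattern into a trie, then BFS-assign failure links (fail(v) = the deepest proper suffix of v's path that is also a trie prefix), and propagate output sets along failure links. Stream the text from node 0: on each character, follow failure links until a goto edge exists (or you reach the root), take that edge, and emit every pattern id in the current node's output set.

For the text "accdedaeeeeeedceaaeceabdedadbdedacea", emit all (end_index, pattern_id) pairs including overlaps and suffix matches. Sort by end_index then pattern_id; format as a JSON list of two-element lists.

Construct AC machine:
Trie nodes:
  0='ε' goto a→1 b→8 c→5 d→15 e→4
  1='a' goto c→2
  2='ac' goto c→3
  3='acc' goto ·  [P0 ends]
  4='e' goto e→13  [P1 ends]
  5='c' goto e→6
  6='ce' goto a→7
  7='cea' goto ·  [P2 ends]
  8='b' goto d→9
  9='bd' goto e→10
  10='bde' goto d→11
  11='bded' goto a→12
  12='bdeda' goto ·  [P3 ends]
  13='ee' goto e→14
  14='eee' goto ·  [P4 ends]
  15='d' goto e→16
  16='de' goto d→17
  17='ded' goto a→18
  18='deda' goto ·  [P5 ends]

BFS fail/out derivation:
  fail(1) 'a': from fail(0)=0 chase 'a': 0 ⇒ 0;  out=∅∪out(0)=∅
  fail(4) 'e': from fail(0)=0 chase 'e': 0 ⇒ 0;  out={1}∪out(0)={1}
  fail(5) 'c': from fail(0)=0 chase 'c': 0 ⇒ 0;  out=∅∪out(0)=∅
  fail(8) 'b': from fail(0)=0 chase 'b': 0 ⇒ 0;  out=∅∪out(0)=∅
  fail(15) 'd': from fail(0)=0 chase 'd': 0 ⇒ 0;  out=∅∪out(0)=∅
  fail(2) 'ac': from fail(1)=0 chase 'c': 0 ⇒ 5;  out=∅∪out(5)=∅
  fail(6) 'ce': from fail(5)=0 chase 'e': 0 ⇒ 4;  out=∅∪out(4)={1}
  fail(9) 'bd': from fail(8)=0 chase 'd': 0 ⇒ 15;  out=∅∪out(15)=∅
  fail(13) 'ee': from fail(4)=0 chase 'e': 0 ⇒ 4;  out=∅∪out(4)={1}
  fail(16) 'de': from fail(15)=0 chase 'e': 0 ⇒ 4;  out=∅∪out(4)={1}
  fail(3) 'acc': from fail(2)=5 chase 'c': 5→0 ⇒ 5;  out={0}∪out(5)={0}
  fail(7) 'cea': from fail(6)=4 chase 'a': 4→0 ⇒ 1;  out={2}∪out(1)={2}
  fail(10) 'bde': from fail(9)=15 chase 'e': 15 ⇒ 16;  out=∅∪out(16)={1}
  fail(14) 'eee': from fail(13)=4 chase 'e': 4 ⇒ 13;  out={4}∪out(13)={1,4}
  fail(17) 'ded': from fail(16)=4 chase 'd': 4→0 ⇒ 15;  out=∅∪out(15)=∅
  fail(11) 'bded': from fail(10)=16 chase 'd': 16 ⇒ 17;  out=∅∪out(17)=∅
  fail(18) 'deda': from fail(17)=15 chase 'a': 15→0 ⇒ 1;  out={5}∪out(1)={5}
  fail(12) 'bdeda': from fail(11)=17 chase 'a': 17 ⇒ 18;  out={3}∪out(18)={3,5}

Run:
pos 0 'a': at 1
pos 1 'c': at 2
pos 2 'c': at 3  → match P0@[0:2]
pos 3 'd': at 15 ·f
pos 4 'e': at 16  → match P1@[4:4]
pos 5 'd': at 17
pos 6 'a': at 18  → match P5@[3:6]
pos 7 'e': at 4 ·f  → match P1@[7:7]
pos 8 'e': at 13  → match P1@[8:8]
pos 9 'e': at 14  → match P1@[9:9],P4@[7:9]
pos 10 'e': at 14 ·f  → match P1@[10:10],P4@[8:10]
pos 11 'e': at 14 ·f  → match P1@[11:11],P4@[9:11]
pos 12 'e': at 14 ·f  → match P1@[12:12],P4@[10:12]
pos 13 'd': at 15 ·f
pos 14 'c': at 5 ·f
pos 15 'e': at 6  → match P1@[15:15]
pos 16 'a': at 7  → match P2@[14:16]
pos 17 'a': at 1 ·f
pos 18 'e': at 4 ·f  → match P1@[18:18]
pos 19 'c': at 5 ·f
pos 20 'e': at 6  → match P1@[20:20]
pos 21 'a': at 7  → match P2@[19:21]
pos 22 'b': at 8 ·f
pos 23 'd': at 9
pos 24 'e': at 10  → match P1@[24:24]
pos 25 'd': at 11
pos 26 'a': at 12  → match P3@[22:26],P5@[23:26]
pos 27 'd': at 15 ·f
pos 28 'b': at 8 ·f
pos 29 'd': at 9
pos 30 'e': at 10  → match P1@[30:30]
pos 31 'd': at 11
pos 32 'a': at 12  → match P3@[28:32],P5@[29:32]
pos 33 'c': at 2 ·f
pos 34 'e': at 6 ·f  → match P1@[34:34]
pos 35 'a': at 7  → match P2@[33:35]

Matches: [[2,0],[4,1],[6,5],[7,1],[8,1],[9,1],[9,4],[10,1],[10,4],[11,1],[11,4],[12,1],[12,4],[15,1],[16,2],[18,1],[20,1],[21,2],[24,1],[26,3],[26,5],[30,1],[32,3],[32,5],[34,1],[35,2]]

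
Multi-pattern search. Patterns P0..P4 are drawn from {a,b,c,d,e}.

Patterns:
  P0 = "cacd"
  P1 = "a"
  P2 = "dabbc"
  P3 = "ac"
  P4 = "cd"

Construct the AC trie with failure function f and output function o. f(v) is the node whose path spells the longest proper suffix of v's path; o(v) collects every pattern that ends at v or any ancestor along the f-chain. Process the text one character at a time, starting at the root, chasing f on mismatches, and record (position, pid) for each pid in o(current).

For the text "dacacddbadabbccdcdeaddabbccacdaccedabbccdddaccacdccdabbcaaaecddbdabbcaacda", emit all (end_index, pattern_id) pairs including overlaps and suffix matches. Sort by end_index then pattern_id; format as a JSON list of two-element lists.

Construct AC machine:
Trie (insert patterns):
  0='ε' goto a→5 c→1 d→6
  1='c' goto a→2 d→12
  2='ca' goto c→3
  3='cac' goto d→4
  4='cacd' goto ·  [P0 ends]
  5='a' goto c→11  [P1 ends]
  6='d' goto a→7
  7='da' goto b→8
  8='dab' goto b→9
  9='dabb' goto c→10
  10='dabbc' goto ·  [P2 ends]
  11='ac' goto ·  [P3 ends]
  12='cd' goto ·  [P4 ends]

BFS fail/out derivation:
  n1('c'): parent n0 fail=0; on 'c' 0 → fail=0;  out ∅∪∅=∅
  n5('a'): parent n0 fail=0; on 'a' 0 → fail=0;  out {1}∪∅={1}
  n6('d'): parent n0 fail=0; on 'd' 0 → fail=0;  out ∅∪∅=∅
  n2('ca'): parent n1 fail=0; on 'a' 0 → fail=5;  out ∅∪{1}={1}
  n7('da'): parent n6 fail=0; on 'a' 0 → fail=5;  out ∅∪{1}={1}
  n11('ac'): parent n5 fail=0; on 'c' 0 → fail=1;  out {3}∪∅={3}
  n12('cd'): parent n1 fail=0; on 'd' 0 → fail=6;  out {4}∪∅={4}
  n3('cac'): parent n2 fail=5; on 'c' 5 → fail=11;  out ∅∪{3}={3}
  n8('dab'): parent n7 fail=5; on 'b' 5→0 → fail=0;  out ∅∪∅=∅
  n4('cacd'): parent n3 fail=11; on 'd' 11→1 → fail=12;  out {0}∪{4}={0,4}
  n9('dabb'): parent n8 fail=0; on 'b' 0 → fail=0;  out ∅∪∅=∅
  n10('dabbc'): parent n9 fail=0; on 'c' 0 → fail=1;  out {2}∪∅={2}

Run:
i=0 'd': node 0→6
i=1 'a': node 6→7  → match P1@[1:1]
i=2 'c': node 7→11 (fail-walked)  → match P3@[1:2]
i=3 'a': node 11→2 (fail-walked)  → match P1@[3:3]
i=4 'c': node 2→3  → match P3@[3:4]
i=5 'd': node 3→4  → match P0@[2:5],P4@[4:5]
i=6 'd': node 4→6 (fail-walked)
i=7 'b': node 6→0 (fail-walked)
i=8 'a': node 0→5  → match P1@[8:8]
i=9 'd': node 5→6 (fail-walked)
i=10 'a': node 6→7  → match P1@[10:10]
i=11 'b': node 7→8
i=12 'b': node 8→9
i=13 'c': node 9→10  → match P2@[9:13]
i=14 'c': node 10→1 (fail-walked)
i=15 'd': node 1→12  → match P4@[14:15]
i=16 'c': node 12→1 (fail-walked)
i=17 'd': node 1→12  → match P4@[16:17]
i=18 'e': node 12→0 (fail-walked)
i=19 'a': node 0→5  → match P1@[19:19]
i=20 'd': node 5→6 (fail-walked)
i=21 'd': node 6→6 (fail-walked)
i=22 'a': node 6→7  → match P1@[22:22]
i=23 'b': node 7→8
i=24 'b': node 8→9
i=25 'c': node 9→10  → match P2@[21:25]
i=26 'c': node 10→1 (fail-walked)
i=27 'a': node 1→2  → match P1@[27:27]
i=28 'c': node 2→3  → match P3@[27:28]
i=29 'd': node 3→4  → match P0@[26:29],P4@[28:29]
i=30 'a': node 4→7 (fail-walked)  → match P1@[30:30]
i=31 'c': node 7→11 (fail-walked)  → match P3@[30:31]
i=32 'c': node 11→1 (fail-walked)
i=33 'e': node 1→0 (fail-walked)
i=34 'd': node 0→6
i=35 'a': node 6→7  → match P1@[35:35]
i=36 'b': node 7→8
i=37 'b': node 8→9
i=38 'c': node 9→10  → match P2@[34:38]
i=39 'c': node 10→1 (fail-walked)
i=40 'd': node 1→12  → match P4@[39:40]
i=41 'd': node 12→6 (fail-walked)
i=42 'd': node 6→6 (fail-walked)
i=43 'a': node 6→7  → match P1@[43:43]
i=44 'c': node 7→11 (fail-walked)  → match P3@[43:44]
i=45 'c': node 11→1 (fail-walked)
i=46 'a': node 1→2  → match P1@[46:46]
i=47 'c': node 2→3  → match P3@[46:47]
i=48 'd': node 3→4  → match P0@[45:48],P4@[47:48]
i=49 'c': node 4→1 (fail-walked)
i=50 'c': node 1→1 (fail-walked)
i=51 'd': node 1→12  → match P4@[50:51]
i=52 'a': node 12→7 (fail-walked)  → match P1@[52:52]
i=53 'b': node 7→8
i=54 'b': node 8→9
i=55 'c': node 9→10  → match P2@[51:55]
i=56 'a': node 10→2 (fail-walked)  → match P1@[56:56]
i=57 'a': node 2→5 (fail-walked)  → match P1@[57:57]
i=58 'a': node 5→5 (fail-walked)  → match P1@[58:58]
i=59 'e': node 5→0 (fail-walked)
i=60 'c': node 0→1
i=61 'd': node 1→12  → match P4@[60:61]
i=62 'd': node 12→6 (fail-walked)
i=63 'b': node 6→0 (fail-walked)
i=64 'd': node 0→6
i=65 'a': node 6→7  → match P1@[65:65]
i=66 'b': node 7→8
i=67 'b': node 8→9
i=68 'c': node 9→10  → match P2@[64:68]
i=69 'a': node 10→2 (fail-walked)  → match P1@[69:69]
i=70 'a': node 2→5 (fail-walked)  → match P1@[70:70]
i=71 'c': node 5→11  → match P3@[70:71]
i=72 'd': node 11→12 (fail-walked)  → match P4@[71:72]
i=73 'a': node 12→7 (fail-walked)  → match P1@[73:73]

Matches: [[1,1],[2,3],[3,1],[4,3],[5,0],[5,4],[8,1],[10,1],[13,2],[15,4],[17,4],[19,1],[22,1],[25,2],[27,1],[28,3],[29,0],[29,4],[30,1],[31,3],[35,1],[38,2],[40,4],[43,1],[44,3],[46,1],[47,3],[48,0],[48,4],[51,4],[52,1],[55,2],[56,1],[57,1],[58,1],[61,4],[65,1],[68,2],[69,1],[70,1],[71,3],[72,4],[73,1]]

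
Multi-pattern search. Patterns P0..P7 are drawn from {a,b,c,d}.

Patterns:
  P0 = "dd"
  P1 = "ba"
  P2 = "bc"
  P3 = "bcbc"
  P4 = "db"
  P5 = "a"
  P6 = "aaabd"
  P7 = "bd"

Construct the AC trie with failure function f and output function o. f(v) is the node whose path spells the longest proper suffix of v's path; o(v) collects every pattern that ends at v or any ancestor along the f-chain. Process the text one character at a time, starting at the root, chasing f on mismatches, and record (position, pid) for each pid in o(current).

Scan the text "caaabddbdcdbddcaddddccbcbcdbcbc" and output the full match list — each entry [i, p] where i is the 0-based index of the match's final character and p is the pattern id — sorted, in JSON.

Construct AC machine:
Trie nodes:
  0='ε' goto a→9 b→3 d→1
  1='d' goto b→8 d→2
  2='dd' goto ·  ←P0
  3='b' goto a→4 c→5 d→14
  4='ba' goto ·  ←P1
  5='bc' goto b→6  ←P2
  6='bcb' goto c→7
  7='bcbc' goto ·  ←P3
  8='db' goto ·  ←P4
  9='a' goto a→10  ←P5
  10='aa' goto a→11
  11='aaa' goto b→12
  12='aaab' goto d→13
  13='aaabd' goto ·  ←P6
  14='bd' goto ·  ←P7

BFS fail/out derivation:
  n1('d'): parent n0 fail=0; on 'd' 0 → fail=0;  out ∅∪∅=∅
  n3('b'): parent n0 fail=0; on 'b' 0 → fail=0;  out ∅∪∅=∅
  n9('a'): parent n0 fail=0; on 'a' 0 → fail=0;  out {5}∪∅={5}
  n2('dd'): parent n1 fail=0; on 'd' 0 → fail=1;  out {0}∪∅={0}
  n4('ba'): parent n3 fail=0; on 'a' 0 → fail=9;  out {1}∪{5}={1,5}
  n5('bc'): parent n3 fail=0; on 'c' 0 → fail=0;  out {2}∪∅={2}
  n8('db'): parent n1 fail=0; on 'b' 0 → fail=3;  out {4}∪∅={4}
  n10('aa'): parent n9 fail=0; on 'a' 0 → fail=9;  out ∅∪{5}={5}
  n14('bd'): parent n3 fail=0; on 'd' 0 → fail=1;  out {7}∪∅={7}
  n6('bcb'): parent n5 fail=0; on 'b' 0 → fail=3;  out ∅∪∅=∅
  n11('aaa'): parent n10 fail=9; on 'a' 9 → fail=10;  out ∅∪{5}={5}
  n7('bcbc'): parent n6 fail=3; on 'c' 3 → fail=5;  out {3}∪{2}={2,3}
  n12('aaab'): parent n11 fail=10; on 'b' 10→9→0 → fail=3;  out ∅∪∅=∅
  n13('aaabd'): parent n12 fail=3; on 'd' 3 → fail=14;  out {6}∪{7}={6,7}

Run:
i=0 'c': node 0→0
i=1 'a': node 0→9  → match P5@[1:1]
i=2 'a': node 9→10  → match P5@[2:2]
i=3 'a': node 10→11  → match P5@[3:3]
i=4 'b': node 11→12
i=5 'd': node 12→13  → match P6@[1:5],P7@[4:5]
i=6 'd': node 13→2 (via fail)  → match P0@[5:6]
i=7 'b': node 2→8 (via fail)  → match P4@[6:7]
i=8 'd': node 8→14 (via fail)  → match P7@[7:8]
i=9 'c': node 14→0 (via fail)
i=10 'd': node 0→1
i=11 'b': node 1→8  → match P4@[10:11]
i=12 'd': node 8→14 (via fail)  → match P7@[11:12]
i=13 'd': node 14→2 (via fail)  → match P0@[12:13]
i=14 'c': node 2→0 (via fail)
i=15 'a': node 0→9  → match P5@[15:15]
i=16 'd': node 9→1 (via fail)
i=17 'd': node 1→2  → match P0@[16:17]
i=18 'd': node 2→2 (via fail)  → match P0@[17:18]
i=19 'd': node 2→2 (via fail)  → match P0@[18:19]
i=20 'c': node 2→0 (via fail)
i=21 'c': node 0→0
i=22 'b': node 0→3
i=23 'c': node 3→5  → match P2@[22:23]
i=24 'b': node 5→6
i=25 'c': node 6→7  → match P2@[24:25],P3@[22:25]
i=26 'd': node 7→1 (via fail)
i=27 'b': node 1→8  → match P4@[26:27]
i=28 'c': node 8→5 (via fail)  → match P2@[27:28]
i=29 'b': node 5→6
i=30 'c': node 6→7  → match P2@[29:30],P3@[27:30]

All matches (sorted): [[1,5],[2,5],[3,5],[5,6],[5,7],[6,0],[7,4],[8,7],[11,4],[12,7],[13,0],[15,5],[17,0],[18,0],[19,0],[23,2],[25,2],[25,3],[27,4],[28,2],[30,2],[30,3]]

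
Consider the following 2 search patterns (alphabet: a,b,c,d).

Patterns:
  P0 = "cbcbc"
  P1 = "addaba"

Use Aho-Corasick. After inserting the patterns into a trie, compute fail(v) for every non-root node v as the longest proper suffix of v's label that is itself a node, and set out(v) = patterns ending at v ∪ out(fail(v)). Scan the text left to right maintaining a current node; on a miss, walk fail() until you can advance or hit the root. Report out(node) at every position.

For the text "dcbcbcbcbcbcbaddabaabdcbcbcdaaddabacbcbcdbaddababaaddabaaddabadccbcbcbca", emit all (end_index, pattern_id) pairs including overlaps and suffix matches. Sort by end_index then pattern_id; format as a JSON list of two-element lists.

Build:
Trie nodes:
  0='ε' goto a→6 c→1
  1='c' goto b→2
  2='cb' goto c→3
  3='cbc' goto b→4
  4='cbcb' goto c→5
  5='cbcbc' goto ·  ←P0
  6='a' goto d→7
  7='ad' goto d→8
  8='add' goto a→9
  9='adda' goto b→10
  10='addab' goto a→11
  11='addaba' goto ·  ←P1

Failure links (BFS by depth):
  fail(1) 'c': from fail(0)=0 chase 'c': 0 ⇒ 0;  out=∅∪out(0)=∅
  fail(6) 'a': from fail(0)=0 chase 'a': 0 ⇒ 0;  out=∅∪out(0)=∅
  fail(2) 'cb': from fail(1)=0 chase 'b': 0 ⇒ 0;  out=∅∪out(0)=∅
  fail(7) 'ad': from fail(6)=0 chase 'd': 0 ⇒ 0;  out=∅∪out(0)=∅
  fail(3) 'cbc': from fail(2)=0 chase 'c': 0 ⇒ 1;  out=∅∪out(1)=∅
  fail(8) 'add': from fail(7)=0 chase 'd': 0 ⇒ 0;  out=∅∪out(0)=∅
  fail(4) 'cbcb': from fail(3)=1 chase 'b': 1 ⇒ 2;  out=∅∪out(2)=∅
  fail(9) 'adda': from fail(8)=0 chase 'a': 0 ⇒ 6;  out=∅∪out(6)=∅
  fail(5) 'cbcbc': from fail(4)=2 chase 'c': 2 ⇒ 3;  out={0}∪out(3)={0}
  fail(10) 'addab': from fail(9)=6 chase 'b': 6→0 ⇒ 0;  out=∅∪out(0)=∅
  fail(11) 'addaba': from fail(10)=0 chase 'a': 0 ⇒ 6;  out={1}∪out(6)={1}

Text stream:
i=0 'd': node 0→0
i=1 'c': node 0→1
i=2 'b': node 1→2
i=3 'c': node 2→3
i=4 'b': node 3→4
i=5 'c': node 4→5  ** P0@[1:5]
i=6 'b': node 5→4 ·f
i=7 'c': node 4→5  ** P0@[3:7]
i=8 'b': node 5→4 ·f
i=9 'c': node 4→5  ** P0@[5:9]
i=10 'b': node 5→4 ·f
i=11 'c': node 4→5  ** P0@[7:11]
i=12 'b': node 5→4 ·f
i=13 'a': node 4→6 ·f
i=14 'd': node 6→7
i=15 'd': node 7→8
i=16 'a': node 8→9
i=17 'b': node 9→10
i=18 'a': node 10→11  ** P1@[13:18]
i=19 'a': node 11→6 ·f
i=20 'b': node 6→0 ·f
i=21 'd': node 0→0
i=22 'c': node 0→1
i=23 'b': node 1→2
i=24 'c': node 2→3
i=25 'b': node 3→4
i=26 'c': node 4→5  ** P0@[22:26]
i=27 'd': node 5→0 ·f
i=28 'a': node 0→6
i=29 'a': node 6→6 ·f
i=30 'd': node 6→7
i=31 'd': node 7→8
i=32 'a': node 8→9
i=33 'b': node 9→10
i=34 'a': node 10→11  ** P1@[29:34]
i=35 'c': node 11→1 ·f
i=36 'b': node 1→2
i=37 'c': node 2→3
i=38 'b': node 3→4
i=39 'c': node 4→5  ** P0@[35:39]
i=40 'd': node 5→0 ·f
i=41 'b': node 0→0
i=42 'a': node 0→6
i=43 'd': node 6→7
i=44 'd': node 7→8
i=45 'a': node 8→9
i=46 'b': node 9→10
i=47 'a': node 10→11  ** P1@[42:47]
i=48 'b': node 11→0 ·f
i=49 'a': node 0→6
i=50 'a': node 6→6 ·f
i=51 'd': node 6→7
i=52 'd': node 7→8
i=53 'a': node 8→9
i=54 'b': node 9→10
i=55 'a': node 10→11  ** P1@[50:55]
i=56 'a': node 11→6 ·f
i=57 'd': node 6→7
i=58 'd': node 7→8
i=59 'a': node 8→9
i=60 'b': node 9→10
i=61 'a': node 10→11  ** P1@[56:61]
i=62 'd': node 11→7 ·f
i=63 'c': node 7→1 ·f
i=64 'c': node 1→1 ·f
i=65 'b': node 1→2
i=66 'c': node 2→3
i=67 'b': node 3→4
i=68 'c': node 4→5  ** P0@[64:68]
i=69 'b': node 5→4 ·f
i=70 'c': node 4→5  ** P0@[66:70]
i=71 'a': node 5→6 ·f

Result: [[5,0],[7,0],[9,0],[11,0],[18,1],[26,0],[34,1],[39,0],[47,1],[55,1],[61,1],[68,0],[70,0]]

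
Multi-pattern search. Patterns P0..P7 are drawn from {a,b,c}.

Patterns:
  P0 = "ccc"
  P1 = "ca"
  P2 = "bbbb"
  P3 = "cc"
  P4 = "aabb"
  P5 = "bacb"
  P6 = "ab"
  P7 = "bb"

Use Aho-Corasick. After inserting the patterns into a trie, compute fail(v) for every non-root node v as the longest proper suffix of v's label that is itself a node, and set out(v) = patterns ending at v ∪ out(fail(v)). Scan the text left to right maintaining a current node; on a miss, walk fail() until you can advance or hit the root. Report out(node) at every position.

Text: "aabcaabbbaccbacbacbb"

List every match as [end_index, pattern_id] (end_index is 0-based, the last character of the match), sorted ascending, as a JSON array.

Construct AC machine:
Trie nodes:
  n0 'ε': a→9 b→5 c→1
  n1 'c': a→4 c→2
  n2 'cc': c→3  ←P3
  n3 'ccc': ·  ←P0
  n4 'ca': ·  ←P1
  n5 'b': a→13 b→6
  n6 'bb': b→7  ←P7
  n7 'bbb': b→8
  n8 'bbbb': ·  ←P2
  n9 'a': a→10 b→16
  n10 'aa': b→11
  n11 'aab': b→12
  n12 'aabb': ·  ←P4
  n13 'ba': c→14
  n14 'bac': b→15
  n15 'bacb': ·  ←P5
  n16 'ab': ·  ←P6

Failure links (BFS by depth):
  fail(1) 'c': from fail(0)=0 chase 'c': 0 ⇒ 0;  out=∅∪out(0)=∅
  fail(5) 'b': from fail(0)=0 chase 'b': 0 ⇒ 0;  out=∅∪out(0)=∅
  fail(9) 'a': from fail(0)=0 chase 'a': 0 ⇒ 0;  out=∅∪out(0)=∅
  fail(2) 'cc': from fail(1)=0 chase 'c': 0 ⇒ 1;  out={3}∪out(1)={3}
  fail(4) 'ca': from fail(1)=0 chase 'a': 0 ⇒ 9;  out={1}∪out(9)={1}
  fail(6) 'bb': from fail(5)=0 chase 'b': 0 ⇒ 5;  out={7}∪out(5)={7}
  fail(10) 'aa': from fail(9)=0 chase 'a': 0 ⇒ 9;  out=∅∪out(9)=∅
  fail(13) 'ba': from fail(5)=0 chase 'a': 0 ⇒ 9;  out=∅∪out(9)=∅
  fail(16) 'ab': from fail(9)=0 chase 'b': 0 ⇒ 5;  out={6}∪out(5)={6}
  fail(3) 'ccc': from fail(2)=1 chase 'c': 1 ⇒ 2;  out={0}∪out(2)={0,3}
  fail(7) 'bbb': from fail(6)=5 chase 'b': 5 ⇒ 6;  out=∅∪out(6)={7}
  fail(11) 'aab': from fail(10)=9 chase 'b': 9 ⇒ 16;  out=∅∪out(16)={6}
  fail(14) 'bac': from fail(13)=9 chase 'c': 9→0 ⇒ 1;  out=∅∪out(1)=∅
  fail(8) 'bbbb': from fail(7)=6 chase 'b': 6 ⇒ 7;  out={2}∪out(7)={2,7}
  fail(12) 'aabb': from fail(11)=16 chase 'b': 16→5 ⇒ 6;  out={4}∪out(6)={4,7}
  fail(15) 'bacb': from fail(14)=1 chase 'b': 1→0 ⇒ 5;  out={5}∪out(5)={5}

Scan:
[0] read 'a'  n0⇒n9
[1] read 'a'  n9⇒n10
[2] read 'b'  n10⇒n11  emit P6@[1:2]
[3] read 'c'  n11⇒n1 ·f
[4] read 'a'  n1⇒n4  emit P1@[3:4]
[5] read 'a'  n4⇒n10 ·f
[6] read 'b'  n10⇒n11  emit P6@[5:6]
[7] read 'b'  n11⇒n12  emit P4@[4:7],P7@[6:7]
[8] read 'b'  n12⇒n7 ·f  emit P7@[7:8]
[9] read 'a'  n7⇒n13 ·f
[10] read 'c'  n13⇒n14
[11] read 'c'  n14⇒n2 ·f  emit P3@[10:11]
[12] read 'b'  n2⇒n5 ·f
[13] read 'a'  n5⇒n13
[14] read 'c'  n13⇒n14
[15] read 'b'  n14⇒n15  emit P5@[12:15]
[16] read 'a'  n15⇒n13 ·f
[17] read 'c'  n13⇒n14
[18] read 'b'  n14⇒n15  emit P5@[15:18]
[19] read 'b'  n15⇒n6 ·f  emit P7@[18:19]

Result: [[2,6],[4,1],[6,6],[7,4],[7,7],[8,7],[11,3],[15,5],[18,5],[19,7]]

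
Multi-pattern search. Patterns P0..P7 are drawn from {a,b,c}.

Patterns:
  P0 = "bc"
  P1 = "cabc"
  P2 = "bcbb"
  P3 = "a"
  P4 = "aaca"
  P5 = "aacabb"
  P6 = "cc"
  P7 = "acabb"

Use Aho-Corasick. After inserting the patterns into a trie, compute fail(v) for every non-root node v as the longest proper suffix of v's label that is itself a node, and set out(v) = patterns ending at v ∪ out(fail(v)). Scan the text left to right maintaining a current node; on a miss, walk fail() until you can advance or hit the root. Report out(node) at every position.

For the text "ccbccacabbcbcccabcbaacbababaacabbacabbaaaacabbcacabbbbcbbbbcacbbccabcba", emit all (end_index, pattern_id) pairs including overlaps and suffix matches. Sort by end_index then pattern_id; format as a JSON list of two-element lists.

Construct AC machine:
Trie (insert patterns):
  0='ε' goto a→9 b→1 c→3
  1='b' goto c→2
  2='bc' goto b→7  [P0 ends]
  3='c' goto a→4 c→15
  4='ca' goto b→5
  5='cab' goto c→6
  6='cabc' goto ·  [P1 ends]
  7='bcb' goto b→8
  8='bcbb' goto ·  [P2 ends]
  9='a' goto a→10 c→16  [P3 ends]
  10='aa' goto c→11
  11='aac' goto a→12
  12='aaca' goto b→13  [P4 ends]
  13='aacab' goto b→14
  14='aacabb' goto ·  [P5 ends]
  15='cc' goto ·  [P6 ends]
  16='ac' goto a→17
  17='aca' goto b→18
  18='acab' goto b→19
  19='acabb' goto ·  [P7 ends]

BFS fail/out derivation:
  fail(1) 'b': from fail(0)=0 chase 'b': 0 ⇒ 0;  out=∅∪out(0)=∅
  fail(3) 'c': from fail(0)=0 chase 'c': 0 ⇒ 0;  out=∅∪out(0)=∅
  fail(9) 'a': from fail(0)=0 chase 'a': 0 ⇒ 0;  out={3}∪out(0)={3}
  fail(2) 'bc': from fail(1)=0 chase 'c': 0 ⇒ 3;  out={0}∪out(3)={0}
  fail(4) 'ca': from fail(3)=0 chase 'a': 0 ⇒ 9;  out=∅∪out(9)={3}
  fail(10) 'aa': from fail(9)=0 chase 'a': 0 ⇒ 9;  out=∅∪out(9)={3}
  fail(15) 'cc': from fail(3)=0 chase 'c': 0 ⇒ 3;  out={6}∪out(3)={6}
  fail(16) 'ac': from fail(9)=0 chase 'c': 0 ⇒ 3;  out=∅∪out(3)=∅
  fail(5) 'cab': from fail(4)=9 chase 'b': 9→0 ⇒ 1;  out=∅∪out(1)=∅
  fail(7) 'bcb': from fail(2)=3 chase 'b': 3→0 ⇒ 1;  out=∅∪out(1)=∅
  fail(11) 'aac': from fail(10)=9 chase 'c': 9 ⇒ 16;  out=∅∪out(16)=∅
  fail(17) 'aca': from fail(16)=3 chase 'a': 3 ⇒ 4;  out=∅∪out(4)={3}
  fail(6) 'cabc': from fail(5)=1 chase 'c': 1 ⇒ 2;  out={1}∪out(2)={0,1}
  fail(8) 'bcbb': from fail(7)=1 chase 'b': 1→0 ⇒ 1;  out={2}∪out(1)={2}
  fail(12) 'aaca': from fail(11)=16 chase 'a': 16 ⇒ 17;  out={4}∪out(17)={3,4}
  fail(18) 'acab': from fail(17)=4 chase 'b': 4 ⇒ 5;  out=∅∪out(5)=∅
  fail(13) 'aacab': from fail(12)=17 chase 'b': 17 ⇒ 18;  out=∅∪out(18)=∅
  fail(19) 'acabb': from fail(18)=5 chase 'b': 5→1→0 ⇒ 1;  out={7}∪out(1)={7}
  fail(14) 'aacabb': from fail(13)=18 chase 'b': 18 ⇒ 19;  out={5}∪out(19)={5,7}

Run:
i=0 'c': node 0→3
i=1 'c': node 3→15  emit P6@[0:1]
i=2 'b': node 15→1 (via fail)
i=3 'c': node 1→2  emit P0@[2:3]
i=4 'c': node 2→15 (via fail)  emit P6@[3:4]
i=5 'a': node 15→4 (via fail)  emit P3@[5:5]
i=6 'c': node 4→16 (via fail)
i=7 'a': node 16→17  emit P3@[7:7]
i=8 'b': node 17→18
i=9 'b': node 18→19  emit P7@[5:9]
i=10 'c': node 19→2 (via fail)  emit P0@[9:10]
i=11 'b': node 2→7
i=12 'c': node 7→2 (via fail)  emit P0@[11:12]
i=13 'c': node 2→15 (via fail)  emit P6@[12:13]
i=14 'c': node 15→15 (via fail)  emit P6@[13:14]
i=15 'a': node 15→4 (via fail)  emit P3@[15:15]
i=16 'b': node 4→5
i=17 'c': node 5→6  emit P0@[16:17],P1@[14:17]
i=18 'b': node 6→7 (via fail)
i=19 'a': node 7→9 (via fail)  emit P3@[19:19]
i=20 'a': node 9→10  emit P3@[20:20]
i=21 'c': node 10→11
i=22 'b': node 11→1 (via fail)
i=23 'a': node 1→9 (via fail)  emit P3@[23:23]
i=24 'b': node 9→1 (via fail)
i=25 'a': node 1→9 (via fail)  emit P3@[25:25]
i=26 'b': node 9→1 (via fail)
i=27 'a': node 1→9 (via fail)  emit P3@[27:27]
i=28 'a': node 9→10  emit P3@[28:28]
i=29 'c': node 10→11
i=30 'a': node 11→12  emit P3@[30:30],P4@[27:30]
i=31 'b': node 12→13
i=32 'b': node 13→14  emit P5@[27:32],P7@[28:32]
i=33 'a': node 14→9 (via fail)  emit P3@[33:33]
i=34 'c': node 9→16
i=35 'a': node 16→17  emit P3@[35:35]
i=36 'b': node 17→18
i=37 'b': node 18→19  emit P7@[33:37]
i=38 'a': node 19→9 (via fail)  emit P3@[38:38]
i=39 'a': node 9→10  emit P3@[39:39]
i=40 'a': node 10→10 (via fail)  emit P3@[40:40]
i=41 'a': node 10→10 (via fail)  emit P3@[41:41]
i=42 'c': node 10→11
i=43 'a': node 11→12  emit P3@[43:43],P4@[40:43]
i=44 'b': node 12→13
i=45 'b': node 13→14  emit P5@[40:45],P7@[41:45]
i=46 'c': node 14→2 (via fail)  emit P0@[45:46]
i=47 'a': node 2→4 (via fail)  emit P3@[47:47]
i=48 'c': node 4→16 (via fail)
i=49 'a': node 16→17  emit P3@[49:49]
i=50 'b': node 17→18
i=51 'b': node 18→19  emit P7@[47:51]
i=52 'b': node 19→1 (via fail)
i=53 'b': node 1→1 (via fail)
i=54 'c': node 1→2  emit P0@[53:54]
i=55 'b': node 2→7
i=56 'b': node 7→8  emit P2@[53:56]
i=57 'b': node 8→1 (via fail)
i=58 'b': node 1→1 (via fail)
i=59 'c': node 1→2  emit P0@[58:59]
i=60 'a': node 2→4 (via fail)  emit P3@[60:60]
i=61 'c': node 4→16 (via fail)
i=62 'b': node 16→1 (via fail)
i=63 'b': node 1→1 (via fail)
i=64 'c': node 1→2  emit P0@[63:64]
i=65 'c': node 2→15 (via fail)  emit P6@[64:65]
i=66 'a': node 15→4 (via fail)  emit P3@[66:66]
i=67 'b': node 4→5
i=68 'c': node 5→6  emit P0@[67:68],P1@[65:68]
i=69 'b': node 6→7 (via fail)
i=70 'a': node 7→9 (via fail)  emit P3@[70:70]

Result: [[1,6],[3,0],[4,6],[5,3],[7,3],[9,7],[10,0],[12,0],[13,6],[14,6],[15,3],[17,0],[17,1],[19,3],[20,3],[23,3],[25,3],[27,3],[28,3],[30,3],[30,4],[32,5],[32,7],[33,3],[35,3],[37,7],[38,3],[39,3],[40,3],[41,3],[43,3],[43,4],[45,5],[45,7],[46,0],[47,3],[49,3],[51,7],[54,0],[56,2],[59,0],[60,3],[64,0],[65,6],[66,3],[68,0],[68,1],[70,3]]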